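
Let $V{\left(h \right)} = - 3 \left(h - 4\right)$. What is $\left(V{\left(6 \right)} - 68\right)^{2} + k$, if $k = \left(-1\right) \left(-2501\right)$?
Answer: $7977$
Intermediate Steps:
$k = 2501$
$V{\left(h \right)} = 12 - 3 h$ ($V{\left(h \right)} = - 3 \left(-4 + h\right) = 12 - 3 h$)
$\left(V{\left(6 \right)} - 68\right)^{2} + k = \left(\left(12 - 18\right) - 68\right)^{2} + 2501 = \left(-6 - 68\right)^{2} + 2501 = \left(-74\right)^{2} + 2501 = 5476 + 2501 = 7977$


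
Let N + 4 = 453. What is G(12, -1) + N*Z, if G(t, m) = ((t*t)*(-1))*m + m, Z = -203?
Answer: -91004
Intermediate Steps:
N = 449 (N = -4 + 453 = 449)
G(t, m) = m - m*t² (G(t, m) = (t²*(-1))*m + m = (-t²)*m + m = -m*t² + m = m - m*t²)
G(12, -1) + N*Z = -(1 - 1*12²) + 449*(-203) = -(1 - 1*144) - 91147 = -(1 - 144) - 91147 = -1*(-143) - 91147 = 143 - 91147 = -91004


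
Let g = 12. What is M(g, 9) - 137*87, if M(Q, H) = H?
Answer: -11910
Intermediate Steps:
M(g, 9) - 137*87 = 9 - 137*87 = 9 - 11919 = -11910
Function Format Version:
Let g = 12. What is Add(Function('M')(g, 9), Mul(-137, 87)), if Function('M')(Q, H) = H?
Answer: -11910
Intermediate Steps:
Add(Function('M')(g, 9), Mul(-137, 87)) = Add(9, Mul(-137, 87)) = Add(9, -11919) = -11910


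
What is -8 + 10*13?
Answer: 122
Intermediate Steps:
-8 + 10*13 = -8 + 130 = 122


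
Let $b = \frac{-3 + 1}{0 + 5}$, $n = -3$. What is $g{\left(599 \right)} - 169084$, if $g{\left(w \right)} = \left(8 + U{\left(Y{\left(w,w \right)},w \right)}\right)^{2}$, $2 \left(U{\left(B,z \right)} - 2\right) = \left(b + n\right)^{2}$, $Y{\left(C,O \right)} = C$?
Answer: $- \frac{422087479}{2500} \approx -1.6884 \cdot 10^{5}$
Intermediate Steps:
$b = - \frac{2}{5} \approx -0.4$
$U{\left(B,z \right)} = \frac{389}{50}$ ($U{\left(B,z \right)} = 2 + \frac{\left(- \frac{2}{5} - 3\right)^{2}}{2} = 2 + \frac{\left(- \frac{17}{5}\right)^{2}}{2} = 2 + \frac{1}{2} \cdot \frac{289}{25} = 2 + \frac{289}{50} = \frac{389}{50}$)
$g{\left(w \right)} = \frac{622521}{2500}$ ($g{\left(w \right)} = \left(8 + \frac{389}{50}\right)^{2} = \left(\frac{789}{50}\right)^{2} = \frac{622521}{2500}$)
$g{\left(599 \right)} - 169084 = \frac{622521}{2500} - 169084 = - \frac{422087479}{2500}$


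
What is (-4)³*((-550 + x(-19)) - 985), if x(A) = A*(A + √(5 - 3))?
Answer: 75136 + 1216*√2 ≈ 76856.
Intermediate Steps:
x(A) = A*(A + √2)
(-4)³*((-550 + x(-19)) - 985) = (-4)³*((-550 - 19*(-19 + √2)) - 985) = -64*((-550 + (361 - 19*√2)) - 985) = -64*((-189 - 19*√2) - 985) = -64*(-1174 - 19*√2) = 75136 + 1216*√2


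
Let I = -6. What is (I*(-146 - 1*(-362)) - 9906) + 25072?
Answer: 13870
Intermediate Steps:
(I*(-146 - 1*(-362)) - 9906) + 25072 = (-6*(-146 - 1*(-362)) - 9906) + 25072 = (-6*(-146 + 362) - 9906) + 25072 = (-6*216 - 9906) + 25072 = (-1296 - 9906) + 25072 = -11202 + 25072 = 13870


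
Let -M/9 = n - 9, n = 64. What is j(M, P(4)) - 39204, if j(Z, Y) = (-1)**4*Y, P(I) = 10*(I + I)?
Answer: -39124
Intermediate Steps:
P(I) = 20*I (P(I) = 10*(2*I) = 20*I)
M = -495 (M = -9*(64 - 9) = -9*55 = -495)
j(Z, Y) = Y (j(Z, Y) = 1*Y = Y)
j(M, P(4)) - 39204 = 20*4 - 39204 = 80 - 39204 = -39124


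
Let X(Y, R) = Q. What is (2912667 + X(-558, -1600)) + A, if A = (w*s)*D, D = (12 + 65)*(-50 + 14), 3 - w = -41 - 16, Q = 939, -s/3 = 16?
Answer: 10896966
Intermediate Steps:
s = -48 (s = -3*16 = -48)
w = 60 (w = 3 - (-41 - 16) = 3 - 1*(-57) = 3 + 57 = 60)
D = -2772 (D = 77*(-36) = -2772)
X(Y, R) = 939
A = 7983360 (A = (60*(-48))*(-2772) = -2880*(-2772) = 7983360)
(2912667 + X(-558, -1600)) + A = (2912667 + 939) + 7983360 = 2913606 + 7983360 = 10896966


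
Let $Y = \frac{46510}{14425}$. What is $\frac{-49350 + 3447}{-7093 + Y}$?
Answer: $\frac{44143385}{6818001} \approx 6.4745$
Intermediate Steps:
$Y = \frac{9302}{2885}$ ($Y = 46510 \cdot \frac{1}{14425} = \frac{9302}{2885} \approx 3.2243$)
$\frac{-49350 + 3447}{-7093 + Y} = \frac{-49350 + 3447}{-7093 + \frac{9302}{2885}} = - \frac{45903}{- \frac{20454003}{2885}} = \left(-45903\right) \left(- \frac{2885}{20454003}\right) = \frac{44143385}{6818001}$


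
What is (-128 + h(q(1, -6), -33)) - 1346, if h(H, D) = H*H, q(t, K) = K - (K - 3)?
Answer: -1465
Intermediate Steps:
q(t, K) = 3 (q(t, K) = K - (-3 + K) = K + (3 - K) = 3)
h(H, D) = H²
(-128 + h(q(1, -6), -33)) - 1346 = (-128 + 3²) - 1346 = (-128 + 9) - 1346 = -119 - 1346 = -1465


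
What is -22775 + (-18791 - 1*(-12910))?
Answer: -28656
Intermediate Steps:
-22775 + (-18791 - 1*(-12910)) = -22775 + (-18791 + 12910) = -22775 - 5881 = -28656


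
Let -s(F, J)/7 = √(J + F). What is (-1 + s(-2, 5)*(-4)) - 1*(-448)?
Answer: 447 + 28*√3 ≈ 495.50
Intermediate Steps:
s(F, J) = -7*√(F + J) (s(F, J) = -7*√(J + F) = -7*√(F + J))
(-1 + s(-2, 5)*(-4)) - 1*(-448) = (-1 - 7*√(-2 + 5)*(-4)) - 1*(-448) = (-1 - 7*√3*(-4)) + 448 = (-1 + 28*√3) + 448 = 447 + 28*√3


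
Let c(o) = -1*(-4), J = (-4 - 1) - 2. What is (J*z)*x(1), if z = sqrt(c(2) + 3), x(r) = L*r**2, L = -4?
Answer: 28*sqrt(7) ≈ 74.081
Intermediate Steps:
J = -7 (J = -5 - 2 = -7)
x(r) = -4*r**2
c(o) = 4
z = sqrt(7) (z = sqrt(4 + 3) = sqrt(7) ≈ 2.6458)
(J*z)*x(1) = (-7*sqrt(7))*(-4*1**2) = (-7*sqrt(7))*(-4*1) = -7*sqrt(7)*(-4) = 28*sqrt(7)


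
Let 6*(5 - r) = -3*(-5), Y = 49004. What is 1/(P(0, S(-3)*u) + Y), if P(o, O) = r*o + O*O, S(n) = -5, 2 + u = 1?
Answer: 1/49029 ≈ 2.0396e-5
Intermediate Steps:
u = -1 (u = -2 + 1 = -1)
r = 5/2 (r = 5 - (-1)*(-5)/2 = 5 - ⅙*15 = 5 - 5/2 = 5/2 ≈ 2.5000)
P(o, O) = O² + 5*o/2 (P(o, O) = 5*o/2 + O*O = 5*o/2 + O² = O² + 5*o/2)
1/(P(0, S(-3)*u) + Y) = 1/(((-5*(-1))² + (5/2)*0) + 49004) = 1/((5² + 0) + 49004) = 1/((25 + 0) + 49004) = 1/(25 + 49004) = 1/49029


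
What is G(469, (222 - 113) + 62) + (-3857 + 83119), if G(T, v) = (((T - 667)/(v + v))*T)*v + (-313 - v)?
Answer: 32347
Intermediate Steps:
G(T, v) = -313 - v + T*(-667 + T)/2 (G(T, v) = (((-667 + T)/((2*v)))*T)*v + (-313 - v) = (((-667 + T)*(1/(2*v)))*T)*v + (-313 - v) = (((-667 + T)/(2*v))*T)*v + (-313 - v) = (T*(-667 + T)/(2*v))*v + (-313 - v) = T*(-667 + T)/2 + (-313 - v) = -313 - v + T*(-667 + T)/2)
G(469, (222 - 113) + 62) + (-3857 + 83119) = (-313 + (½)*469² - ((222 - 113) + 62) - 667/2*469) + (-3857 + 83119) = (-313 + (½)*219961 - (109 + 62) - 312823/2) + 79262 = (-313 + 219961/2 - 1*171 - 312823/2) + 79262 = (-313 + 219961/2 - 171 - 312823/2) + 79262 = -46915 + 79262 = 32347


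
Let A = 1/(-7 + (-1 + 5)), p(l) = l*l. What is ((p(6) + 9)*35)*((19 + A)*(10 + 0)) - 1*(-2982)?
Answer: 296982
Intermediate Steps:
p(l) = l²
A = -⅓ (A = 1/(-7 + 4) = 1/(-3) = -⅓ ≈ -0.33333)
((p(6) + 9)*35)*((19 + A)*(10 + 0)) - 1*(-2982) = ((6² + 9)*35)*((19 - ⅓)*(10 + 0)) - 1*(-2982) = ((36 + 9)*35)*((56/3)*10) + 2982 = (45*35)*(560/3) + 2982 = 1575*(560/3) + 2982 = 294000 + 2982 = 296982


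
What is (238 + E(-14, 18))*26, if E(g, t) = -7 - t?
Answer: 5538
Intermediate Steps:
(238 + E(-14, 18))*26 = (238 + (-7 - 1*18))*26 = (238 + (-7 - 18))*26 = (238 - 25)*26 = 213*26 = 5538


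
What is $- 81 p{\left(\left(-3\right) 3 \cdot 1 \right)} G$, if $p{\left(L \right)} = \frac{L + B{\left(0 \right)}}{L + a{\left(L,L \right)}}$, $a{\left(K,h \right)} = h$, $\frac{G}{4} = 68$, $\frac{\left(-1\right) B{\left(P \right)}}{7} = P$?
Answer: $-11016$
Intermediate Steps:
$B{\left(P \right)} = - 7 P$
$G = 272$ ($G = 4 \cdot 68 = 272$)
$p{\left(L \right)} = \frac{1}{2}$ ($p{\left(L \right)} = \frac{L - 0}{L + L} = \frac{L + 0}{2 L} = L \frac{1}{2 L} = \frac{1}{2}$)
$- 81 p{\left(\left(-3\right) 3 \cdot 1 \right)} G = \left(-81\right) \frac{1}{2} \cdot 272 = \left(- \frac{81}{2}\right) 272 = -11016$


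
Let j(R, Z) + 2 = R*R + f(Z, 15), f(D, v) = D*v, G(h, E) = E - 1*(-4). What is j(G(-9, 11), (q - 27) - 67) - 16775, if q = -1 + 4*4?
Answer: -17737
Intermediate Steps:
q = 15 (q = -1 + 16 = 15)
G(h, E) = 4 + E (G(h, E) = E + 4 = 4 + E)
j(R, Z) = -2 + R² + 15*Z (j(R, Z) = -2 + (R*R + Z*15) = -2 + (R² + 15*Z) = -2 + R² + 15*Z)
j(G(-9, 11), (q - 27) - 67) - 16775 = (-2 + (4 + 11)² + 15*((15 - 27) - 67)) - 16775 = (-2 + 15² + 15*(-12 - 67)) - 16775 = (-2 + 225 + 15*(-79)) - 16775 = (-2 + 225 - 1185) - 16775 = -962 - 16775 = -17737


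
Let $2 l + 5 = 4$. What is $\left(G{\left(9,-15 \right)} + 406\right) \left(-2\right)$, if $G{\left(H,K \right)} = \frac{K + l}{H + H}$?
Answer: $- \frac{14585}{18} \approx -810.28$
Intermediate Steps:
$l = - \frac{1}{2}$ ($l = - \frac{5}{2} + \frac{1}{2} \cdot 4 = - \frac{5}{2} + 2 = - \frac{1}{2} \approx -0.5$)
$G{\left(H,K \right)} = \frac{- \frac{1}{2} + K}{2 H}$ ($G{\left(H,K \right)} = \frac{K - \frac{1}{2}}{H + H} = \frac{- \frac{1}{2} + K}{2 H}$)
$\left(G{\left(9,-15 \right)} + 406\right) \left(-2\right) = \left(\frac{-1 + 2 \left(-15\right)}{4 \cdot 9} + 406\right) \left(-2\right) = \left(\frac{1}{4} \cdot \frac{1}{9} \left(-1 - 30\right) + 406\right) \left(-2\right) = \left(\frac{1}{4} \cdot \frac{1}{9} \left(-31\right) + 406\right) \left(-2\right) = \left(- \frac{31}{36} + 406\right) \left(-2\right) = \frac{14585}{36} \left(-2\right) = - \frac{14585}{18}$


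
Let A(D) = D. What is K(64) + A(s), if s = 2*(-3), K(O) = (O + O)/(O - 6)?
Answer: -110/29 ≈ -3.7931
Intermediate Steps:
K(O) = 2*O/(-6 + O) (K(O) = (2*O)/(-6 + O) = 2*O/(-6 + O))
s = -6
K(64) + A(s) = 2*64/(-6 + 64) - 6 = 2*64/58 - 6 = 2*64*(1/58) - 6 = 64/29 - 6 = -110/29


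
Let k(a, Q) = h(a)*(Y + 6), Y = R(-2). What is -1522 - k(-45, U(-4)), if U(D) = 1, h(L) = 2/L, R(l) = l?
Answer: -68482/45 ≈ -1521.8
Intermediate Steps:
Y = -2
k(a, Q) = 8/a (k(a, Q) = (2/a)*(-2 + 6) = (2/a)*4 = 8/a)
-1522 - k(-45, U(-4)) = -1522 - 8/(-45) = -1522 - 8*(-1)/45 = -1522 - 1*(-8/45) = -1522 + 8/45 = -68482/45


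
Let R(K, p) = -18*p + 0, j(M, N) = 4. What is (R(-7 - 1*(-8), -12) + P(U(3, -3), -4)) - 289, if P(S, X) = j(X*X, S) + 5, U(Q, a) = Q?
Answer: -64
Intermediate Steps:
P(S, X) = 9 (P(S, X) = 4 + 5 = 9)
R(K, p) = -18*p
(R(-7 - 1*(-8), -12) + P(U(3, -3), -4)) - 289 = (-18*(-12) + 9) - 289 = (216 + 9) - 289 = 225 - 289 = -64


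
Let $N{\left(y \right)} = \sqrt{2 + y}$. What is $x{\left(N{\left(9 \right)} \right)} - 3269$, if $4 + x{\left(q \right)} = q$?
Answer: $-3273 + \sqrt{11} \approx -3269.7$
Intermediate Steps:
$x{\left(q \right)} = -4 + q$
$x{\left(N{\left(9 \right)} \right)} - 3269 = \left(-4 + \sqrt{2 + 9}\right) - 3269 = \left(-4 + \sqrt{11}\right) - 3269 = -3273 + \sqrt{11}$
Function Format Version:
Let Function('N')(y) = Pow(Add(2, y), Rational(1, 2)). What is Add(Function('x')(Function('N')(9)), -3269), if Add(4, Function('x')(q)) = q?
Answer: Add(-3273, Pow(11, Rational(1, 2))) ≈ -3269.7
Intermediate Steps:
Function('x')(q) = Add(-4, q)
Add(Function('x')(Function('N')(9)), -3269) = Add(Add(-4, Pow(Add(2, 9), Rational(1, 2))), -3269) = Add(Add(-4, Pow(11, Rational(1, 2))), -3269) = Add(-3273, Pow(11, Rational(1, 2)))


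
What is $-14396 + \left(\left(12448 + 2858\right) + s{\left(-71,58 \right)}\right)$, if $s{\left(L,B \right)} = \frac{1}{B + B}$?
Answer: $\frac{105561}{116} \approx 910.01$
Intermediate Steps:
$s{\left(L,B \right)} = \frac{1}{2 B}$
$-14396 + \left(\left(12448 + 2858\right) + s{\left(-71,58 \right)}\right) = -14396 + \left(\left(12448 + 2858\right) + \frac{1}{2 \cdot 58}\right) = -14396 + \left(15306 + \frac{1}{2} \cdot \frac{1}{58}\right) = -14396 + \left(15306 + \frac{1}{116}\right) = -14396 + \frac{1775497}{116} = \frac{105561}{116}$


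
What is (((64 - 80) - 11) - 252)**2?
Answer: 77841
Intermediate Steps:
(((64 - 80) - 11) - 252)**2 = ((-16 - 11) - 252)**2 = (-27 - 252)**2 = (-279)**2 = 77841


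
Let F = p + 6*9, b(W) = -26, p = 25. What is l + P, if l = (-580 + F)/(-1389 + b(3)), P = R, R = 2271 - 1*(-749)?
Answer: 4273801/1415 ≈ 3020.4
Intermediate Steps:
F = 79 (F = 25 + 6*9 = 25 + 54 = 79)
R = 3020 (R = 2271 + 749 = 3020)
P = 3020
l = 501/1415 (l = (-580 + 79)/(-1389 - 26) = -501/(-1415) = -501*(-1/1415) = 501/1415 ≈ 0.35406)
l + P = 501/1415 + 3020 = 4273801/1415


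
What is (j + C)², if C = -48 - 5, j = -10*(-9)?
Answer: 1369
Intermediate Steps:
j = 90
C = -53
(j + C)² = (90 - 53)² = 37² = 1369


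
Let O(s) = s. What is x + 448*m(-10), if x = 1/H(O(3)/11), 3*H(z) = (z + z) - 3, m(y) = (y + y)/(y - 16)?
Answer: 40177/117 ≈ 343.39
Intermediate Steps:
m(y) = 2*y/(-16 + y) (m(y) = (2*y)/(-16 + y) = 2*y/(-16 + y))
H(z) = -1 + 2*z/3 (H(z) = ((z + z) - 3)/3 = (2*z - 3)/3 = (-3 + 2*z)/3 = -1 + 2*z/3)
x = -11/9 (x = 1/(-1 + 2*(3/11)/3) = 1/(-1 + 2*(3*(1/11))/3) = 1/(-1 + (⅔)*(3/11)) = 1/(-1 + 2/11) = 1/(-9/11) = -11/9 ≈ -1.2222)
x + 448*m(-10) = -11/9 + 448*(2*(-10)/(-16 - 10)) = -11/9 + 448*(2*(-10)/(-26)) = -11/9 + 448*(2*(-10)*(-1/26)) = -11/9 + 448*(10/13) = -11/9 + 4480/13 = 40177/117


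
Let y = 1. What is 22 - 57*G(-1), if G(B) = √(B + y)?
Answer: 22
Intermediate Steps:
G(B) = √(1 + B) (G(B) = √(B + 1) = √(1 + B))
22 - 57*G(-1) = 22 - 57*√(1 - 1) = 22 - 57*√0 = 22 - 57*0 = 22 + 0 = 22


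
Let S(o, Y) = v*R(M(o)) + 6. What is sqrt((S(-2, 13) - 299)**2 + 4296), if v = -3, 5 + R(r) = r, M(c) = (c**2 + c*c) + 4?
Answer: 2*sqrt(25723) ≈ 320.77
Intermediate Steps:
M(c) = 4 + 2*c**2 (M(c) = (c**2 + c**2) + 4 = 2*c**2 + 4 = 4 + 2*c**2)
R(r) = -5 + r
S(o, Y) = 9 - 6*o**2 (S(o, Y) = -3*(-5 + (4 + 2*o**2)) + 6 = -3*(-1 + 2*o**2) + 6 = (3 - 6*o**2) + 6 = 9 - 6*o**2)
sqrt((S(-2, 13) - 299)**2 + 4296) = sqrt(((9 - 6*(-2)**2) - 299)**2 + 4296) = sqrt(((9 - 6*4) - 299)**2 + 4296) = sqrt(((9 - 24) - 299)**2 + 4296) = sqrt((-15 - 299)**2 + 4296) = sqrt((-314)**2 + 4296) = sqrt(98596 + 4296) = sqrt(102892) = 2*sqrt(25723)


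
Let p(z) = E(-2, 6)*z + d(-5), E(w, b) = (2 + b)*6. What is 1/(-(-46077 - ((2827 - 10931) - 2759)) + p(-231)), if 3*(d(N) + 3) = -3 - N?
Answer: 3/72371 ≈ 4.1453e-5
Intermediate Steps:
E(w, b) = 12 + 6*b
d(N) = -4 - N/3 (d(N) = -3 + (-3 - N)/3 = -3 + (-1 - N/3) = -4 - N/3)
p(z) = -7/3 + 48*z (p(z) = (12 + 6*6)*z + (-4 - 1/3*(-5)) = (12 + 36)*z + (-4 + 5/3) = 48*z - 7/3 = -7/3 + 48*z)
1/(-(-46077 - ((2827 - 10931) - 2759)) + p(-231)) = 1/(-(-46077 - ((2827 - 10931) - 2759)) + (-7/3 + 48*(-231))) = 1/(-(-46077 - (-8104 - 2759)) + (-7/3 - 11088)) = 1/(-(-46077 - 1*(-10863)) - 33271/3) = 1/(-(-46077 + 10863) - 33271/3) = 1/(-1*(-35214) - 33271/3) = 1/(35214 - 33271/3) = 1/(72371/3) = 3/72371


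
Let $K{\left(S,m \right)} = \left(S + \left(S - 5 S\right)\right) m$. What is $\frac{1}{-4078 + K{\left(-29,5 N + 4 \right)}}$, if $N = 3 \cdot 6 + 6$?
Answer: $\frac{1}{6710} \approx 0.00014903$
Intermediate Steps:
$N = 24$ ($N = 18 + 6 = 24$)
$K{\left(S,m \right)} = - 3 S m$ ($K{\left(S,m \right)} = \left(S - 4 S\right) m = - 3 S m$)
$\frac{1}{-4078 + K{\left(-29,5 N + 4 \right)}} = \frac{1}{-4078 - - 87 \left(5 \cdot 24 + 4\right)} = \frac{1}{-4078 - - 87 \left(120 + 4\right)} = \frac{1}{-4078 - \left(-87\right) 124} = \frac{1}{-4078 + 10788} = \frac{1}{6710}$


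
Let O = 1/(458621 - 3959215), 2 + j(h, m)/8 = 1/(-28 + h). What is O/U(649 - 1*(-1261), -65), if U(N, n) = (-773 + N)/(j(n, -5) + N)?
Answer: -88067/185078155077 ≈ -4.7584e-7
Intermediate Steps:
j(h, m) = -16 + 8/(-28 + h)
O = -1/3500594 (O = 1/(-3500594) = -1/3500594 ≈ -2.8567e-7)
U(N, n) = (-773 + N)/(N + 8*(57 - 2*n)/(-28 + n)) (U(N, n) = (-773 + N)/(8*(57 - 2*n)/(-28 + n) + N) = (-773 + N)/(N + 8*(57 - 2*n)/(-28 + n)))
O/U(649 - 1*(-1261), -65) = -(456 - 16*(-65) + (649 - 1*(-1261))*(-28 - 65))/((-773 + (649 - 1*(-1261)))*(-28 - 65))/3500594 = -(-(456 + 1040 + (649 + 1261)*(-93))/(93*(-773 + (649 + 1261))))/3500594 = -(-(456 + 1040 + 1910*(-93))/(93*(-773 + 1910)))/3500594 = -1/(3500594*(1137*(-93)/(456 + 1040 - 177630))) = -1/(3500594*(1137*(-93)/(-176134))) = -1/(3500594*((-1/176134*1137*(-93)))) = -1/(3500594*105741/176134) = -1/3500594*176134/105741 = -88067/185078155077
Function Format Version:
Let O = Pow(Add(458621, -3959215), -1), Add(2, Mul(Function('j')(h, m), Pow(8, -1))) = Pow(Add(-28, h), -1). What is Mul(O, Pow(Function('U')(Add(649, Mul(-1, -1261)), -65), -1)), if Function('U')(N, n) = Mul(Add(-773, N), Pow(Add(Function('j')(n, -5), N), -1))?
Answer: Rational(-88067, 185078155077) ≈ -4.7584e-7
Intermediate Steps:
Function('j')(h, m) = Add(-16, Mul(8, Pow(Add(-28, h), -1)))
O = Rational(-1, 3500594) (O = Pow(-3500594, -1) = Rational(-1, 3500594) ≈ -2.8567e-7)
Function('U')(N, n) = Mul(Pow(Add(N, Mul(8, Pow(Add(-28, n), -1), Add(57, Mul(-2, n)))), -1), Add(-773, N)) (Function('U')(N, n) = Mul(Add(-773, N), Pow(Add(Mul(8, Pow(Add(-28, n), -1), Add(57, Mul(-2, n))), N), -1)) = Mul(Add(-773, N), Pow(Add(N, Mul(8, Pow(Add(-28, n), -1), Add(57, Mul(-2, n)))), -1)) = Mul(Pow(Add(N, Mul(8, Pow(Add(-28, n), -1), Add(57, Mul(-2, n)))), -1), Add(-773, N)))
Mul(O, Pow(Function('U')(Add(649, Mul(-1, -1261)), -65), -1)) = Mul(Rational(-1, 3500594), Pow(Mul(Pow(Add(456, Mul(-16, -65), Mul(Add(649, Mul(-1, -1261)), Add(-28, -65))), -1), Add(-773, Add(649, Mul(-1, -1261))), Add(-28, -65)), -1)) = Mul(Rational(-1, 3500594), Pow(Mul(Pow(Add(456, 1040, Mul(Add(649, 1261), -93)), -1), Add(-773, Add(649, 1261)), -93), -1)) = Mul(Rational(-1, 3500594), Pow(Mul(Pow(Add(456, 1040, Mul(1910, -93)), -1), Add(-773, 1910), -93), -1)) = Mul(Rational(-1, 3500594), Pow(Mul(Pow(Add(456, 1040, -177630), -1), 1137, -93), -1)) = Mul(Rational(-1, 3500594), Pow(Mul(Pow(-176134, -1), 1137, -93), -1)) = Mul(Rational(-1, 3500594), Pow(Mul(Rational(-1, 176134), 1137, -93), -1)) = Mul(Rational(-1, 3500594), Pow(Rational(105741, 176134), -1)) = Mul(Rational(-1, 3500594), Rational(176134, 105741)) = Rational(-88067, 185078155077)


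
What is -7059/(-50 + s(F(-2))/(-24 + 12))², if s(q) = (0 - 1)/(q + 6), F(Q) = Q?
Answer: -16263936/5755201 ≈ -2.8260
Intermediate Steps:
s(q) = -1/(6 + q)
-7059/(-50 + s(F(-2))/(-24 + 12))² = -7059/(-50 + (-1/(6 - 2))/(-24 + 12))² = -7059/(-50 - 1/4/(-12))² = -7059/(-50 - 1*¼*(-1/12))² = -7059/(-50 - ¼*(-1/12))² = -7059/(-50 + 1/48)² = -7059/((-2399/48)²) = -7059/5755201/2304 = -7059*2304/5755201 = -16263936/5755201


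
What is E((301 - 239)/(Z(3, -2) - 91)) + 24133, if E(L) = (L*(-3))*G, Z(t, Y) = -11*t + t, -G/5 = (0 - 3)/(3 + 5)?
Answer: 11681767/484 ≈ 24136.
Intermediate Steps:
G = 15/8 (G = -5*(0 - 3)/(3 + 5) = -(-15)/8 = -5*(-3/8) = 15/8 ≈ 1.8750)
Z(t, Y) = -10*t
E(L) = -45*L/8 (E(L) = (L*(-3))*(15/8) = -3*L*(15/8) = -45*L/8)
E((301 - 239)/(Z(3, -2) - 91)) + 24133 = -45*(301 - 239)/(8*(-10*3 - 91)) + 24133 = -1395/(4*(-30 - 91)) + 24133 = -1395/(4*(-121)) + 24133 = -1395*(-1)/(4*121) + 24133 = -45/8*(-62/121) + 24133 = 1395/484 + 24133 = 11681767/484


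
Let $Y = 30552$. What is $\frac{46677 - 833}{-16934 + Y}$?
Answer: $\frac{22922}{6809} \approx 3.3664$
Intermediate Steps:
$\frac{46677 - 833}{-16934 + Y} = \frac{46677 - 833}{-16934 + 30552} = \frac{45844}{13618} = 45844 \cdot \frac{1}{13618} = \frac{22922}{6809}$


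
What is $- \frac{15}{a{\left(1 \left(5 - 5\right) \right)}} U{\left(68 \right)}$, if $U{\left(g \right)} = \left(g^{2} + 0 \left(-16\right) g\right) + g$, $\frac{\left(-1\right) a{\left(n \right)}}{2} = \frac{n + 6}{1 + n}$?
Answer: $5865$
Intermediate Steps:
$a{\left(n \right)} = - \frac{2 \left(6 + n\right)}{1 + n}$ ($a{\left(n \right)} = - 2 \frac{n + 6}{1 + n} = - 2 \frac{6 + n}{1 + n} = - \frac{2 \left(6 + n\right)}{1 + n}$)
$U{\left(g \right)} = g + g^{2}$ ($U{\left(g \right)} = \left(g^{2} + 0 g\right) + g = \left(g^{2} + 0\right) + g = g^{2} + g = g + g^{2}$)
$- \frac{15}{a{\left(1 \left(5 - 5\right) \right)}} U{\left(68 \right)} = - \frac{15}{2 \frac{1}{1 + 1 \left(5 - 5\right)} \left(-6 - 1 \left(5 - 5\right)\right)} 68 \left(1 + 68\right) = - \frac{15}{2 \frac{1}{1 + 1 \cdot 0} \left(-6 - 1 \cdot 0\right)} 68 \cdot 69 = - \frac{15}{2 \frac{1}{1 + 0} \left(-6 - 0\right)} 4692 = - \frac{15}{2 \cdot 1^{-1} \left(-6 + 0\right)} 4692 = - \frac{15}{2 \cdot 1 \left(-6\right)} 4692 = - \frac{15}{-12} \cdot 4692 = \left(-15\right) \left(- \frac{1}{12}\right) 4692 = \frac{5}{4} \cdot 4692 = 5865$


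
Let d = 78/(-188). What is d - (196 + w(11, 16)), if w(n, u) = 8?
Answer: -19215/94 ≈ -204.41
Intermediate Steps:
d = -39/94 (d = 78*(-1/188) = -39/94 ≈ -0.41489)
d - (196 + w(11, 16)) = -39/94 - (196 + 8) = -39/94 - 1*204 = -39/94 - 204 = -19215/94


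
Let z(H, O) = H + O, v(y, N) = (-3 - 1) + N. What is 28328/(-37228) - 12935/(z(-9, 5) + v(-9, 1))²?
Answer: -120733063/456043 ≈ -264.74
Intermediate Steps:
v(y, N) = -4 + N
28328/(-37228) - 12935/(z(-9, 5) + v(-9, 1))² = 28328/(-37228) - 12935/((-9 + 5) + (-4 + 1))² = 28328*(-1/37228) - 12935/(-4 - 3)² = -7082/9307 - 12935/((-7)²) = -7082/9307 - 12935/49 = -120733063/456043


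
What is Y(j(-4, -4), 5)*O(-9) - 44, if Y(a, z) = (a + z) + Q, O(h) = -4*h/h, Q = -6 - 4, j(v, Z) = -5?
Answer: -4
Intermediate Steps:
Q = -10
O(h) = -4 (O(h) = -4*1 = -4)
Y(a, z) = -10 + a + z (Y(a, z) = (a + z) - 10 = -10 + a + z)
Y(j(-4, -4), 5)*O(-9) - 44 = (-10 - 5 + 5)*(-4) - 44 = -10*(-4) - 44 = 40 - 44 = -4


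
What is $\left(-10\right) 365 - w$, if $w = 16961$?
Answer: $-20611$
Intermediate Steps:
$\left(-10\right) 365 - w = \left(-10\right) 365 - 16961 = -3650 - 16961 = -20611$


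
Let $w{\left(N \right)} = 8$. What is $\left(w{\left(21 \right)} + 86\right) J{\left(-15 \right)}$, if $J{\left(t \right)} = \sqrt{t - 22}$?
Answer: $94 i \sqrt{37} \approx 571.78 i$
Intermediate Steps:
$J{\left(t \right)} = \sqrt{-22 + t}$
$\left(w{\left(21 \right)} + 86\right) J{\left(-15 \right)} = \left(8 + 86\right) \sqrt{-22 - 15} = 94 \sqrt{-37} = 94 i \sqrt{37}$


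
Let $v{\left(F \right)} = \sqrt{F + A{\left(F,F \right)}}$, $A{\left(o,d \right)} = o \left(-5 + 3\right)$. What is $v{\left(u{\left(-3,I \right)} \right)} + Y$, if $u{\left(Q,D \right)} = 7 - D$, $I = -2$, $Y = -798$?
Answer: $-798 + 3 i \approx -798.0 + 3.0 i$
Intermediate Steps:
$A{\left(o,d \right)} = - 2 o$ ($A{\left(o,d \right)} = o \left(-2\right) = - 2 o$)
$v{\left(F \right)} = \sqrt{- F}$ ($v{\left(F \right)} = \sqrt{F - 2 F} = \sqrt{- F}$)
$v{\left(u{\left(-3,I \right)} \right)} + Y = \sqrt{- (7 - -2)} - 798 = \sqrt{- (7 + 2)} - 798 = \sqrt{\left(-1\right) 9} - 798 = \sqrt{-9} - 798 = 3 i - 798 = -798 + 3 i$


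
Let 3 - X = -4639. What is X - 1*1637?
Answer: 3005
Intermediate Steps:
X = 4642 (X = 3 - 1*(-4639) = 3 + 4639 = 4642)
X - 1*1637 = 4642 - 1*1637 = 4642 - 1637 = 3005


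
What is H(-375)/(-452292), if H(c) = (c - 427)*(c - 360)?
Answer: -98245/75382 ≈ -1.3033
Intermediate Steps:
H(c) = (-427 + c)*(-360 + c)
H(-375)/(-452292) = (153720 + (-375)**2 - 787*(-375))/(-452292) = (153720 + 140625 + 295125)*(-1/452292) = 589470*(-1/452292) = -98245/75382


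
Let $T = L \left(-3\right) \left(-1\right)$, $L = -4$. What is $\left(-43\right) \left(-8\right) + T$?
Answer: $332$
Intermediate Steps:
$T = -12$ ($T = \left(-4\right) \left(-3\right) \left(-1\right) = 12 \left(-1\right) = -12$)
$\left(-43\right) \left(-8\right) + T = \left(-43\right) \left(-8\right) - 12 = 344 - 12 = 332$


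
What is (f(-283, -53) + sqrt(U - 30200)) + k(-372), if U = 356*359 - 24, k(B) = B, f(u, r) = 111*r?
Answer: -6255 + 2*sqrt(24395) ≈ -5942.6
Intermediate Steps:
U = 127780 (U = 127804 - 24 = 127780)
(f(-283, -53) + sqrt(U - 30200)) + k(-372) = (111*(-53) + sqrt(127780 - 30200)) - 372 = (-5883 + sqrt(97580)) - 372 = (-5883 + 2*sqrt(24395)) - 372 = -6255 + 2*sqrt(24395)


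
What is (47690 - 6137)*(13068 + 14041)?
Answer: 1126460277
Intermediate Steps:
(47690 - 6137)*(13068 + 14041) = 41553*27109 = 1126460277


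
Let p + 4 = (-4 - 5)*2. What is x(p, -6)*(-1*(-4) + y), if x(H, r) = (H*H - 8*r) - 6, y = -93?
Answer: -46814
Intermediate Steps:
p = -22 (p = -4 + (-4 - 5)*2 = -4 - 9*2 = -4 - 18 = -22)
x(H, r) = -6 + H**2 - 8*r (x(H, r) = (H**2 - 8*r) - 6 = -6 + H**2 - 8*r)
x(p, -6)*(-1*(-4) + y) = (-6 + (-22)**2 - 8*(-6))*(-1*(-4) - 93) = (-6 + 484 + 48)*(4 - 93) = 526*(-89) = -46814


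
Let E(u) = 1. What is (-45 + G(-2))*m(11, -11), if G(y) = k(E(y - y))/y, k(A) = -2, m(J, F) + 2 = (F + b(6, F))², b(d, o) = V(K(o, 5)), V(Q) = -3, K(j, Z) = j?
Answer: -8536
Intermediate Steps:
b(d, o) = -3
m(J, F) = -2 + (-3 + F)² (m(J, F) = -2 + (F - 3)² = -2 + (-3 + F)²)
G(y) = -2/y
(-45 + G(-2))*m(11, -11) = (-45 - 2/(-2))*(-2 + (-3 - 11)²) = (-45 - 2*(-½))*(-2 + (-14)²) = (-45 + 1)*(-2 + 196) = -44*194 = -8536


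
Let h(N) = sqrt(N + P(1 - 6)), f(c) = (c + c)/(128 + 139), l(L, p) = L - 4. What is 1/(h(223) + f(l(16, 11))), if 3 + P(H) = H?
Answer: -712/1702951 + 7921*sqrt(215)/1702951 ≈ 0.067784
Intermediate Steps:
P(H) = -3 + H
l(L, p) = -4 + L
f(c) = 2*c/267 (f(c) = (2*c)/267 = (2*c)*(1/267) = 2*c/267)
h(N) = sqrt(-8 + N) (h(N) = sqrt(N + (-3 + (1 - 6))) = sqrt(N + (-3 - 5)) = sqrt(N - 8) = sqrt(-8 + N))
1/(h(223) + f(l(16, 11))) = 1/(sqrt(-8 + 223) + 2*(-4 + 16)/267) = 1/(sqrt(215) + (2/267)*12) = 1/(sqrt(215) + 8/89) = 1/(8/89 + sqrt(215))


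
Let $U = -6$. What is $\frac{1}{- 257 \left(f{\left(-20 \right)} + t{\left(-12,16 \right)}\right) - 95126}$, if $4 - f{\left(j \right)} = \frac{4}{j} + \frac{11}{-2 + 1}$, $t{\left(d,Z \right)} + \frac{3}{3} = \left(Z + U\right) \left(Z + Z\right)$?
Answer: $- \frac{5}{905077} \approx -5.5244 \cdot 10^{-6}$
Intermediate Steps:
$t{\left(d,Z \right)} = -1 + 2 Z \left(-6 + Z\right)$ ($t{\left(d,Z \right)} = -1 + \left(Z - 6\right) \left(Z + Z\right) = -1 + \left(-6 + Z\right) 2 Z = -1 + 2 Z \left(-6 + Z\right)$)
$f{\left(j \right)} = 15 - \frac{4}{j}$ ($f{\left(j \right)} = 4 - \left(\frac{4}{j} + \frac{11}{-2 + 1}\right) = 4 - \left(\frac{4}{j} + \frac{11}{-1}\right) = 4 - \left(\frac{4}{j} + 11 \left(-1\right)\right) = 4 - \left(\frac{4}{j} - 11\right) = 4 - \left(-11 + \frac{4}{j}\right) = 4 + \left(11 - \frac{4}{j}\right) = 15 - \frac{4}{j}$)
$\frac{1}{- 257 \left(f{\left(-20 \right)} + t{\left(-12,16 \right)}\right) - 95126} = \frac{1}{- 257 \left(\left(15 - \frac{4}{-20}\right) - \left(193 - 512\right)\right) - 95126} = \frac{1}{- 257 \left(\left(15 - - \frac{1}{5}\right) - -319\right) - 95126} = \frac{1}{- 257 \left(\left(15 + \frac{1}{5}\right) - -319\right) - 95126} = \frac{1}{- 257 \left(\frac{76}{5} + 319\right) - 95126} = \frac{1}{\left(-257\right) \frac{1671}{5} - 95126} = \frac{1}{- \frac{429447}{5} - 95126} = \frac{1}{- \frac{905077}{5}} = - \frac{5}{905077}$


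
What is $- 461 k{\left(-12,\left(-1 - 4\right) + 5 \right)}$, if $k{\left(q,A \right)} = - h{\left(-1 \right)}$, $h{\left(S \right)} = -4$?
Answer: $-1844$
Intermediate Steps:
$k{\left(q,A \right)} = 4$ ($k{\left(q,A \right)} = \left(-1\right) \left(-4\right) = 4$)
$- 461 k{\left(-12,\left(-1 - 4\right) + 5 \right)} = \left(-461\right) 4 = -1844$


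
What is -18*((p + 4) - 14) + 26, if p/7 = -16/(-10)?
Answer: 22/5 ≈ 4.4000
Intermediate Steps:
p = 56/5 (p = 7*(-16/(-10)) = 7*(-16*(-⅒)) = 7*(8/5) = 56/5 ≈ 11.200)
-18*((p + 4) - 14) + 26 = -18*((56/5 + 4) - 14) + 26 = -18*(76/5 - 14) + 26 = -18*6/5 + 26 = -108/5 + 26 = 22/5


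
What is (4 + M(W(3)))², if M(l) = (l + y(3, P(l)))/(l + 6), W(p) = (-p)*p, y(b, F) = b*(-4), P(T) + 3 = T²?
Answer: 121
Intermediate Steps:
P(T) = -3 + T²
y(b, F) = -4*b
W(p) = -p²
M(l) = (-12 + l)/(6 + l) (M(l) = (l - 4*3)/(l + 6) = (l - 12)/(6 + l) = (-12 + l)/(6 + l))
(4 + M(W(3)))² = (4 + (-12 - 1*3²)/(6 - 1*3²))² = (4 + (-12 - 1*9)/(6 - 1*9))² = (4 + (-12 - 9)/(6 - 9))² = (4 - 21/(-3))² = (4 - ⅓*(-21))² = (4 + 7)² = 11² = 121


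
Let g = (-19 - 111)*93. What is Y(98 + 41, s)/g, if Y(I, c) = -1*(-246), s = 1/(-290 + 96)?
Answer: -41/2015 ≈ -0.020347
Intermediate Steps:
s = -1/194 (s = 1/(-194) = -1/194 ≈ -0.0051546)
Y(I, c) = 246
g = -12090 (g = -130*93 = -12090)
Y(98 + 41, s)/g = 246/(-12090) = 246*(-1/12090) = -41/2015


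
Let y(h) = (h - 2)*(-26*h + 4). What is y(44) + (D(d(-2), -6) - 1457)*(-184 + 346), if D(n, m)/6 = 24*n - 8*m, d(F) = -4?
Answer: -330570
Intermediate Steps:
y(h) = (-2 + h)*(4 - 26*h)
D(n, m) = -48*m + 144*n (D(n, m) = 6*(24*n - 8*m) = 6*(-8*m + 24*n) = -48*m + 144*n)
y(44) + (D(d(-2), -6) - 1457)*(-184 + 346) = (-8 - 26*44² + 56*44) + ((-48*(-6) + 144*(-4)) - 1457)*(-184 + 346) = (-8 - 26*1936 + 2464) + ((288 - 576) - 1457)*162 = (-8 - 50336 + 2464) + (-288 - 1457)*162 = -47880 - 1745*162 = -47880 - 282690 = -330570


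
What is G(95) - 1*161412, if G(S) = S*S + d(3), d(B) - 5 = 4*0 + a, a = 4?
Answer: -152378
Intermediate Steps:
d(B) = 9 (d(B) = 5 + (4*0 + 4) = 5 + (0 + 4) = 5 + 4 = 9)
G(S) = 9 + S² (G(S) = S*S + 9 = S² + 9 = 9 + S²)
G(95) - 1*161412 = (9 + 95²) - 1*161412 = (9 + 9025) - 161412 = 9034 - 161412 = -152378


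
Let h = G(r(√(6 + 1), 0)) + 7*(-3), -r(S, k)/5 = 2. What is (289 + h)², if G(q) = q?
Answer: 66564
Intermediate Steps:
r(S, k) = -10 (r(S, k) = -5*2 = -10)
h = -31 (h = -10 + 7*(-3) = -10 - 21 = -31)
(289 + h)² = (289 - 31)² = 258² = 66564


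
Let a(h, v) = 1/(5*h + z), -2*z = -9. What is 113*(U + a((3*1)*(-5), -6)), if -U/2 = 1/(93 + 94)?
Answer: -74128/26367 ≈ -2.8114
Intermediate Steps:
z = 9/2 (z = -½*(-9) = 9/2 ≈ 4.5000)
a(h, v) = 1/(9/2 + 5*h) (a(h, v) = 1/(5*h + 9/2) = 1/(9/2 + 5*h))
U = -2/187 (U = -2/(93 + 94) = -2/187 ≈ -0.010695)
113*(U + a((3*1)*(-5), -6)) = 113*(-2/187 + 2/(9 + 10*((3*1)*(-5)))) = 113*(-2/187 + 2/(9 + 10*(3*(-5)))) = 113*(-2/187 + 2/(9 + 10*(-15))) = 113*(-2/187 + 2/(9 - 150)) = 113*(-2/187 + 2/(-141)) = 113*(-2/187 + 2*(-1/141)) = 113*(-2/187 - 2/141) = 113*(-656/26367) = -74128/26367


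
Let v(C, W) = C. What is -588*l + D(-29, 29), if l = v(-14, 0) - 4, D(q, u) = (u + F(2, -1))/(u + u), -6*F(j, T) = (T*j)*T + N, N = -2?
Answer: 21169/2 ≈ 10585.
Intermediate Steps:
F(j, T) = 1/3 - j*T**2/6 (F(j, T) = -((T*j)*T - 2)/6 = -(j*T**2 - 2)/6 = -(-2 + j*T**2)/6 = 1/3 - j*T**2/6)
D(q, u) = 1/2 (D(q, u) = (u + (1/3 - 1/6*2*(-1)**2))/(u + u) = (u + (1/3 - 1/6*2*1))/((2*u)) = (u + (1/3 - 1/3))*(1/(2*u)) = (u + 0)*(1/(2*u)) = u*(1/(2*u)) = 1/2)
l = -18 (l = -14 - 4 = -18)
-588*l + D(-29, 29) = -588*(-18) + 1/2 = 10584 + 1/2 = 21169/2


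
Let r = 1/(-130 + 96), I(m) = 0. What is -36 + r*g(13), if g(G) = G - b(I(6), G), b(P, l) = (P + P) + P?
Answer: -1237/34 ≈ -36.382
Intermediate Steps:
r = -1/34 (r = 1/(-34) = -1/34 ≈ -0.029412)
b(P, l) = 3*P (b(P, l) = 2*P + P = 3*P)
g(G) = G (g(G) = G - 3*0 = G - 1*0 = G + 0 = G)
-36 + r*g(13) = -36 - 1/34*13 = -36 - 13/34 = -1237/34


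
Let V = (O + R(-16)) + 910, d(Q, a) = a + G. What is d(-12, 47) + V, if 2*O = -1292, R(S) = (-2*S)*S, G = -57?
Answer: -258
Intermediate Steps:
R(S) = -2*S**2
O = -646 (O = (1/2)*(-1292) = -646)
d(Q, a) = -57 + a (d(Q, a) = a - 57 = -57 + a)
V = -248 (V = (-646 - 2*(-16)**2) + 910 = (-646 - 2*256) + 910 = (-646 - 512) + 910 = -1158 + 910 = -248)
d(-12, 47) + V = (-57 + 47) - 248 = -10 - 248 = -258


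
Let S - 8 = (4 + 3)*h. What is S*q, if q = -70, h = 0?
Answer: -560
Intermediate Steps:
S = 8 (S = 8 + (4 + 3)*0 = 8 + 7*0 = 8 + 0 = 8)
S*q = 8*(-70) = -560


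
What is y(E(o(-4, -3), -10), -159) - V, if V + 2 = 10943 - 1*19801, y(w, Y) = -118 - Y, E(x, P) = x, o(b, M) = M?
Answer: 8901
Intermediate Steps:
V = -8860 (V = -2 + (10943 - 1*19801) = -2 + (10943 - 19801) = -2 - 8858 = -8860)
y(E(o(-4, -3), -10), -159) - V = (-118 - 1*(-159)) - 1*(-8860) = (-118 + 159) + 8860 = 41 + 8860 = 8901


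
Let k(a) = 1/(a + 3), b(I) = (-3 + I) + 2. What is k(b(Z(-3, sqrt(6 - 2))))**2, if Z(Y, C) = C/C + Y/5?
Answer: 25/144 ≈ 0.17361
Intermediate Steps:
Z(Y, C) = 1 + Y/5 (Z(Y, C) = 1 + Y*(1/5) = 1 + Y/5)
b(I) = -1 + I
k(a) = 1/(3 + a)
k(b(Z(-3, sqrt(6 - 2))))**2 = (1/(3 + (-1 + (1 + (1/5)*(-3)))))**2 = (1/(3 + (-1 + (1 - 3/5))))**2 = (1/(3 + (-1 + 2/5)))**2 = (1/(3 - 3/5))**2 = (1/(12/5))**2 = (5/12)**2 = 25/144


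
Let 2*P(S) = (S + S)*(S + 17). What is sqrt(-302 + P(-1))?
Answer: I*sqrt(318) ≈ 17.833*I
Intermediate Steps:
P(S) = S*(17 + S) (P(S) = ((S + S)*(S + 17))/2 = ((2*S)*(17 + S))/2 = (2*S*(17 + S))/2 = S*(17 + S))
sqrt(-302 + P(-1)) = sqrt(-302 - (17 - 1)) = sqrt(-302 - 1*16) = sqrt(-302 - 16) = sqrt(-318) = I*sqrt(318)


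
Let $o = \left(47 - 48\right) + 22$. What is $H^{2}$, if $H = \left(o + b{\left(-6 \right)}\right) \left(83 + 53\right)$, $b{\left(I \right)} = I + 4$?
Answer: $6677056$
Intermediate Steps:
$b{\left(I \right)} = 4 + I$
$o = 21$ ($o = -1 + 22 = 21$)
$H = 2584$ ($H = \left(21 + \left(4 - 6\right)\right) \left(83 + 53\right) = \left(21 - 2\right) 136 = 19 \cdot 136 = 2584$)
$H^{2} = 2584^{2} = 6677056$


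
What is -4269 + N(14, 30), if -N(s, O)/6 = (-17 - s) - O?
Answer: -3903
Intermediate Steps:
N(s, O) = 102 + 6*O + 6*s (N(s, O) = -6*((-17 - s) - O) = -6*(-17 - O - s) = 102 + 6*O + 6*s)
-4269 + N(14, 30) = -4269 + (102 + 6*30 + 6*14) = -4269 + (102 + 180 + 84) = -4269 + 366 = -3903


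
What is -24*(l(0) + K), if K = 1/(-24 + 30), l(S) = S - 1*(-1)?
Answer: -28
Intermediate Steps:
l(S) = 1 + S (l(S) = S + 1 = 1 + S)
K = ⅙ (K = 1/6 = ⅙ ≈ 0.16667)
-24*(l(0) + K) = -24*((1 + 0) + ⅙) = -24*(1 + ⅙) = -24*7/6 = -28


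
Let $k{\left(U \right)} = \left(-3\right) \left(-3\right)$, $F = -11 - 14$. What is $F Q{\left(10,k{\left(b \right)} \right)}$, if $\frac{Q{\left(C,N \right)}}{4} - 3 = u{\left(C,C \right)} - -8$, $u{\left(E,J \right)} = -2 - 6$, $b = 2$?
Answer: $-300$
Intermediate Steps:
$u{\left(E,J \right)} = -8$ ($u{\left(E,J \right)} = -2 - 6 = -8$)
$F = -25$
$k{\left(U \right)} = 9$
$Q{\left(C,N \right)} = 12$ ($Q{\left(C,N \right)} = 12 + 4 \left(-8 - -8\right) = 12 + 4 \left(-8 + 8\right) = 12 + 4 \cdot 0 = 12 + 0 = 12$)
$F Q{\left(10,k{\left(b \right)} \right)} = \left(-25\right) 12 = -300$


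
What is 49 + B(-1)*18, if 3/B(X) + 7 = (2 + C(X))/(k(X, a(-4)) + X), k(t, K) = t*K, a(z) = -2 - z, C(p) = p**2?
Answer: 169/4 ≈ 42.250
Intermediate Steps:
k(t, K) = K*t
B(X) = 3/(-7 + (2 + X**2)/(3*X)) (B(X) = 3/(-7 + (2 + X**2)/((-2 - 1*(-4))*X + X)) = 3/(-7 + (2 + X**2)/((-2 + 4)*X + X)) = 3/(-7 + (2 + X**2)/(2*X + X)) = 3/(-7 + (2 + X**2)/((3*X))) = 3/(-7 + (2 + X**2)*(1/(3*X))) = 3/(-7 + (2 + X**2)/(3*X)))
49 + B(-1)*18 = 49 + (9*(-1)/(2 + (-1)**2 - 21*(-1)))*18 = 49 + (9*(-1)/(2 + 1 + 21))*18 = 49 + (9*(-1)/24)*18 = 49 + (9*(-1)*(1/24))*18 = 49 - 3/8*18 = 49 - 27/4 = 169/4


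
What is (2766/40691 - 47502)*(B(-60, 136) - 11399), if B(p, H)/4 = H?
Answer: 20981641614180/40691 ≈ 5.1563e+8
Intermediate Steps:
B(p, H) = 4*H
(2766/40691 - 47502)*(B(-60, 136) - 11399) = (2766/40691 - 47502)*(4*136 - 11399) = (2766*(1/40691) - 47502)*(544 - 11399) = (2766/40691 - 47502)*(-10855) = -1932901116/40691*(-10855) = 20981641614180/40691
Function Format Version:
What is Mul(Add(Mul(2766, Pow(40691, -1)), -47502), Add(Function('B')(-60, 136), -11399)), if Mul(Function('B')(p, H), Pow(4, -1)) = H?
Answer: Rational(20981641614180, 40691) ≈ 5.1563e+8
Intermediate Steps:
Function('B')(p, H) = Mul(4, H)
Mul(Add(Mul(2766, Pow(40691, -1)), -47502), Add(Function('B')(-60, 136), -11399)) = Mul(Add(Mul(2766, Pow(40691, -1)), -47502), Add(Mul(4, 136), -11399)) = Mul(Add(Mul(2766, Rational(1, 40691)), -47502), Add(544, -11399)) = Mul(Add(Rational(2766, 40691), -47502), -10855) = Mul(Rational(-1932901116, 40691), -10855) = Rational(20981641614180, 40691)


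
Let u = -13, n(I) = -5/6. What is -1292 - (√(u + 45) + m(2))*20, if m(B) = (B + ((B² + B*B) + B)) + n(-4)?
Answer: -4546/3 - 80*√2 ≈ -1628.5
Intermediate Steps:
n(I) = -⅚ (n(I) = -5*⅙ = -⅚)
m(B) = -⅚ + 2*B + 2*B² (m(B) = (B + ((B² + B*B) + B)) - ⅚ = (B + ((B² + B²) + B)) - ⅚ = (B + (2*B² + B)) - ⅚ = (B + (B + 2*B²)) - ⅚ = (2*B + 2*B²) - ⅚ = -⅚ + 2*B + 2*B²)
-1292 - (√(u + 45) + m(2))*20 = -1292 - (√(-13 + 45) + (-⅚ + 2*2 + 2*2²))*20 = -1292 - (√32 + (-⅚ + 4 + 2*4))*20 = -1292 - (4*√2 + (-⅚ + 4 + 8))*20 = -1292 - (4*√2 + 67/6)*20 = -1292 - (67/6 + 4*√2)*20 = -1292 - (670/3 + 80*√2) = -1292 + (-670/3 - 80*√2) = -4546/3 - 80*√2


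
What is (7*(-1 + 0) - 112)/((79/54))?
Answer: -6426/79 ≈ -81.342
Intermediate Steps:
(7*(-1 + 0) - 112)/((79/54)) = (7*(-1) - 112)/((79*(1/54))) = (-7 - 112)/(79/54) = -119*54/79 = -6426/79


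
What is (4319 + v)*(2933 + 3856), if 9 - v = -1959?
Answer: 42682443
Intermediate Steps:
v = 1968 (v = 9 - 1*(-1959) = 9 + 1959 = 1968)
(4319 + v)*(2933 + 3856) = (4319 + 1968)*(2933 + 3856) = 6287*6789 = 42682443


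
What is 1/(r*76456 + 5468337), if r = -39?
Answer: 1/2486553 ≈ 4.0216e-7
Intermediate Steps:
1/(r*76456 + 5468337) = 1/(-39*76456 + 5468337) = 1/(-2981784 + 5468337) = 1/2486553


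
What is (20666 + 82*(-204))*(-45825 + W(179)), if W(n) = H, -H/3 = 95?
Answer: -181581180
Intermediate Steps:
H = -285 (H = -3*95 = -285)
W(n) = -285
(20666 + 82*(-204))*(-45825 + W(179)) = (20666 + 82*(-204))*(-45825 - 285) = (20666 - 16728)*(-46110) = 3938*(-46110) = -181581180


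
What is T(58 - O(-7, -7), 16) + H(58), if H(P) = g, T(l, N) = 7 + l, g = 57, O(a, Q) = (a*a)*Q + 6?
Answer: 459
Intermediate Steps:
O(a, Q) = 6 + Q*a² (O(a, Q) = a²*Q + 6 = Q*a² + 6 = 6 + Q*a²)
H(P) = 57
T(58 - O(-7, -7), 16) + H(58) = (7 + (58 - (6 - 7*(-7)²))) + 57 = (7 + (58 - (6 - 7*49))) + 57 = (7 + (58 - (6 - 343))) + 57 = (7 + (58 - 1*(-337))) + 57 = (7 + (58 + 337)) + 57 = (7 + 395) + 57 = 402 + 57 = 459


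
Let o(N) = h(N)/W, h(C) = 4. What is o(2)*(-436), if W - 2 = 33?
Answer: -1744/35 ≈ -49.829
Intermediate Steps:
W = 35 (W = 2 + 33 = 35)
o(N) = 4/35
o(2)*(-436) = (4/35)*(-436) = -1744/35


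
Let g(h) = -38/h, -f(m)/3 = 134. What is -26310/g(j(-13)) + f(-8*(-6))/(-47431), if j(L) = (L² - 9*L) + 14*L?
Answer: 64891307358/901189 ≈ 72006.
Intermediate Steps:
f(m) = -402 (f(m) = -3*134 = -402)
j(L) = L² + 5*L
-26310/g(j(-13)) + f(-8*(-6))/(-47431) = -26310/((-38*(-1/(13*(5 - 13))))) - 402/(-47431) = -26310/((-38/((-13*(-8))))) - 402*(-1/47431) = -26310/((-38/104)) + 402/47431 = -26310/((-38*1/104)) + 402/47431 = -26310/(-19/52) + 402/47431 = -26310*(-52/19) + 402/47431 = 1368120/19 + 402/47431 = 64891307358/901189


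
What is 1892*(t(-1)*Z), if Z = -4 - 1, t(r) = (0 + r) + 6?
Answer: -47300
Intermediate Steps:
t(r) = 6 + r (t(r) = r + 6 = 6 + r)
Z = -5
1892*(t(-1)*Z) = 1892*((6 - 1)*(-5)) = 1892*(5*(-5)) = 1892*(-25) = -47300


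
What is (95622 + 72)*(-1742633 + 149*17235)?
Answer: 78984105108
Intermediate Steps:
(95622 + 72)*(-1742633 + 149*17235) = 95694*(-1742633 + 2568015) = 95694*825382 = 78984105108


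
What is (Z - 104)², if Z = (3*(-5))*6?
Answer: 37636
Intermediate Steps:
Z = -90 (Z = -15*6 = -90)
(Z - 104)² = (-90 - 104)² = (-194)² = 37636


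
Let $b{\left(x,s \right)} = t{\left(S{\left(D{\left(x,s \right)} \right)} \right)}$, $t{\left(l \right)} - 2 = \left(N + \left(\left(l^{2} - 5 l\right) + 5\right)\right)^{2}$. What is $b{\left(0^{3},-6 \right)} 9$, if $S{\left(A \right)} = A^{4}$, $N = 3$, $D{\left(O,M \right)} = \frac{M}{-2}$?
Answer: $341954082$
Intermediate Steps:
$D{\left(O,M \right)} = - \frac{M}{2}$ ($D{\left(O,M \right)} = M \left(- \frac{1}{2}\right) = - \frac{M}{2}$)
$t{\left(l \right)} = 2 + \left(8 + l^{2} - 5 l\right)^{2}$ ($t{\left(l \right)} = 2 + \left(3 + \left(\left(l^{2} - 5 l\right) + 5\right)\right)^{2} = 2 + \left(3 + \left(5 + l^{2} - 5 l\right)\right)^{2} = 2 + \left(8 + l^{2} - 5 l\right)^{2}$)
$b{\left(x,s \right)} = 2 + \left(8 - \frac{5 s^{4}}{16} + \frac{s^{8}}{256}\right)^{2}$ ($b{\left(x,s \right)} = 2 + \left(8 + \left(\left(- \frac{s}{2}\right)^{4}\right)^{2} - 5 \left(- \frac{s}{2}\right)^{4}\right)^{2} = 2 + \left(8 + \left(\frac{s^{4}}{16}\right)^{2} - 5 \frac{s^{4}}{16}\right)^{2} = 2 + \left(8 + \frac{s^{8}}{256} - \frac{5 s^{4}}{16}\right)^{2} = 2 + \left(8 - \frac{5 s^{4}}{16} + \frac{s^{8}}{256}\right)^{2}$)
$b{\left(0^{3},-6 \right)} 9 = \left(2 + \frac{\left(2048 + \left(-6\right)^{8} - 80 \left(-6\right)^{4}\right)^{2}}{65536}\right) 9 = \left(2 + \frac{\left(2048 + 1679616 - 103680\right)^{2}}{65536}\right) 9 = \left(2 + \frac{1577984^{2}}{65536}\right) 9 = \left(2 + \frac{1}{65536} \cdot 2490033504256\right) 9 = \left(2 + 37994896\right) 9 = 37994898 \cdot 9 = 341954082$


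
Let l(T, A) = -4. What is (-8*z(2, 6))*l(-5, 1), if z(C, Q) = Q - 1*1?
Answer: 160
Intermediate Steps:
z(C, Q) = -1 + Q (z(C, Q) = Q - 1 = -1 + Q)
(-8*z(2, 6))*l(-5, 1) = -8*(-1 + 6)*(-4) = -8*5*(-4) = -40*(-4) = 160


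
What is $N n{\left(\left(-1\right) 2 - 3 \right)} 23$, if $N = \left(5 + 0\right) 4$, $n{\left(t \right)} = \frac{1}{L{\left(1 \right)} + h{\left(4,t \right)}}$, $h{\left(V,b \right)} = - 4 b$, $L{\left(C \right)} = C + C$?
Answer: $\frac{230}{11} \approx 20.909$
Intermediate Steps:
$L{\left(C \right)} = 2 C$
$n{\left(t \right)} = \frac{1}{2 - 4 t}$ ($n{\left(t \right)} = \frac{1}{2 \cdot 1 - 4 t} = \frac{1}{2 - 4 t}$)
$N = 20$ ($N = 5 \cdot 4 = 20$)
$N n{\left(\left(-1\right) 2 - 3 \right)} 23 = 20 \left(- \frac{1}{-2 + 4 \left(\left(-1\right) 2 - 3\right)}\right) 23 = 20 \left(- \frac{1}{-2 + 4 \left(-2 - 3\right)}\right) 23 = 20 \left(- \frac{1}{-2 + 4 \left(-5\right)}\right) 23 = 20 \left(- \frac{1}{-2 - 20}\right) 23 = 20 \left(- \frac{1}{-22}\right) 23 = 20 \left(\left(-1\right) \left(- \frac{1}{22}\right)\right) 23 = 20 \cdot \frac{1}{22} \cdot 23 = \frac{10}{11} \cdot 23 = \frac{230}{11}$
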